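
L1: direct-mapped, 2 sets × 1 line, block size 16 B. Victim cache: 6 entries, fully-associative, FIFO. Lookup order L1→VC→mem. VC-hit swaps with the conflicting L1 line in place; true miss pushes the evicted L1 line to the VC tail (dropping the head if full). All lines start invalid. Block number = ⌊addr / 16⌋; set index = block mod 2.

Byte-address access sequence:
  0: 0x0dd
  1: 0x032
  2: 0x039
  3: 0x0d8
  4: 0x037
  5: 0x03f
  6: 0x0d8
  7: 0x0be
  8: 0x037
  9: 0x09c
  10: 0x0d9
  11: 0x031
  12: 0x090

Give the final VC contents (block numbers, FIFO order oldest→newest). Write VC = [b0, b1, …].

#0 0xdd→b13/s1 MISS; vc=[]
#1 0x32→b3/s1 MISS; vc=[13]
#2 0x39→b3/s1 L1-HIT; vc=[13]
#3 0xd8→b13/s1 VC-HIT; vc=[3]
#4 0x37→b3/s1 VC-HIT; vc=[13]
#5 0x3f→b3/s1 L1-HIT; vc=[13]
#6 0xd8→b13/s1 VC-HIT; vc=[3]
#7 0xbe→b11/s1 MISS; vc=[3,13]
#8 0x37→b3/s1 VC-HIT; vc=[11,13]
#9 0x9c→b9/s1 MISS; vc=[11,13,3]
#10 0xd9→b13/s1 VC-HIT; vc=[11,9,3]
#11 0x31→b3/s1 VC-HIT; vc=[11,9,13]
#12 0x90→b9/s1 VC-HIT; vc=[11,3,13]

VC = [11, 3, 13]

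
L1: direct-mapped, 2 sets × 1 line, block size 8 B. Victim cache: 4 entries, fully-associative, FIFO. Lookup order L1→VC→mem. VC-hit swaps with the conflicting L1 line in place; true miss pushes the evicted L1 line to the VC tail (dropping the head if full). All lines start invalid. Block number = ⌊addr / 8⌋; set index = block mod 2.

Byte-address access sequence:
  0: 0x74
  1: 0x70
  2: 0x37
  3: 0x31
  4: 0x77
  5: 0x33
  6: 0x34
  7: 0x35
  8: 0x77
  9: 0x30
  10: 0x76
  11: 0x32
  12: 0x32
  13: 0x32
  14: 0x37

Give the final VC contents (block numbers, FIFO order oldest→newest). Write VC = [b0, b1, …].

0: 0x74 (blk 14, set 0) → MISS  vc=[]
1: 0x70 (blk 14, set 0) → L1-HIT  vc=[]
2: 0x37 (blk 6, set 0) → MISS  vc=[14]
3: 0x31 (blk 6, set 0) → L1-HIT  vc=[14]
4: 0x77 (blk 14, set 0) → VC-HIT  vc=[6]
5: 0x33 (blk 6, set 0) → VC-HIT  vc=[14]
6: 0x34 (blk 6, set 0) → L1-HIT  vc=[14]
7: 0x35 (blk 6, set 0) → L1-HIT  vc=[14]
8: 0x77 (blk 14, set 0) → VC-HIT  vc=[6]
9: 0x30 (blk 6, set 0) → VC-HIT  vc=[14]
10: 0x76 (blk 14, set 0) → VC-HIT  vc=[6]
11: 0x32 (blk 6, set 0) → VC-HIT  vc=[14]
12: 0x32 (blk 6, set 0) → L1-HIT  vc=[14]
13: 0x32 (blk 6, set 0) → L1-HIT  vc=[14]
14: 0x37 (blk 6, set 0) → L1-HIT  vc=[14]

VC = [14]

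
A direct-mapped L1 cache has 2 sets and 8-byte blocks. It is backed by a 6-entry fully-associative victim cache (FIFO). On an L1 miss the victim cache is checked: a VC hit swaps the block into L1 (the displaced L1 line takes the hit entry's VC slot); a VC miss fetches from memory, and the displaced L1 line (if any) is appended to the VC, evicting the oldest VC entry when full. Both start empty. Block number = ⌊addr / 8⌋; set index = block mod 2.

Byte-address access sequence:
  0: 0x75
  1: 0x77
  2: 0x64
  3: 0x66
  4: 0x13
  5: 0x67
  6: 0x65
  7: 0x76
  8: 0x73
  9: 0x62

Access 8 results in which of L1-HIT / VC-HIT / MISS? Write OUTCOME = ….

  [0] addr=0x75 blk=14 s=0: MISS | VC []
  [1] addr=0x77 blk=14 s=0: L1-HIT | VC []
  [2] addr=0x64 blk=12 s=0: MISS | VC [14]
  [3] addr=0x66 blk=12 s=0: L1-HIT | VC [14]
  [4] addr=0x13 blk=2 s=0: MISS | VC [14, 12]
  [5] addr=0x67 blk=12 s=0: VC-HIT | VC [14, 2]
  [6] addr=0x65 blk=12 s=0: L1-HIT | VC [14, 2]
  [7] addr=0x76 blk=14 s=0: VC-HIT | VC [12, 2]
  [8] addr=0x73 blk=14 s=0: L1-HIT | VC [12, 2]
  [9] addr=0x62 blk=12 s=0: VC-HIT | VC [14, 2]

OUTCOME = L1-HIT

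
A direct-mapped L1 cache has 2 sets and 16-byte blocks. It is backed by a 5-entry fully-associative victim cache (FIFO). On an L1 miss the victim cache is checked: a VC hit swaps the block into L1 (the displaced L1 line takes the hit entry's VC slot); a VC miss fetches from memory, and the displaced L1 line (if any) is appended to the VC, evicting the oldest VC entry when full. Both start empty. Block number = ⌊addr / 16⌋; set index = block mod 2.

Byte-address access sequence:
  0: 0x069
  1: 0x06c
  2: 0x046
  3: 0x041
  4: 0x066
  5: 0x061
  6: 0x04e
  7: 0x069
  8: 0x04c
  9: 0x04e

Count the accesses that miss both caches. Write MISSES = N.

MISSES = 2

  [0] addr=0x69 blk=6 s=0: MISS | VC []
  [1] addr=0x6c blk=6 s=0: L1-HIT | VC []
  [2] addr=0x46 blk=4 s=0: MISS | VC [6]
  [3] addr=0x41 blk=4 s=0: L1-HIT | VC [6]
  [4] addr=0x66 blk=6 s=0: VC-HIT | VC [4]
  [5] addr=0x61 blk=6 s=0: L1-HIT | VC [4]
  [6] addr=0x4e blk=4 s=0: VC-HIT | VC [6]
  [7] addr=0x69 blk=6 s=0: VC-HIT | VC [4]
  [8] addr=0x4c blk=4 s=0: VC-HIT | VC [6]
  [9] addr=0x4e blk=4 s=0: L1-HIT | VC [6]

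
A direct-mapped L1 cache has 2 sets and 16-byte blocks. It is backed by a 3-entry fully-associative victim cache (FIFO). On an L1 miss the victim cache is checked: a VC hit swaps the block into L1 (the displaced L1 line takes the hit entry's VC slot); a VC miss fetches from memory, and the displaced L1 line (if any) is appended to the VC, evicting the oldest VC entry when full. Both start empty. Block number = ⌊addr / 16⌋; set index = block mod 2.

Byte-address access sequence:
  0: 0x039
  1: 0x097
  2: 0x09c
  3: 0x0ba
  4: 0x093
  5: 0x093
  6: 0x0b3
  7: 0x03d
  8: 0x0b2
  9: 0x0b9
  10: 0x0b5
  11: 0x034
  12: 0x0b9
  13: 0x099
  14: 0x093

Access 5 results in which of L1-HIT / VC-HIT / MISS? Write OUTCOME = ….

  [0] addr=0x39 blk=3 s=1: MISS | VC []
  [1] addr=0x97 blk=9 s=1: MISS | VC [3]
  [2] addr=0x9c blk=9 s=1: L1-HIT | VC [3]
  [3] addr=0xba blk=11 s=1: MISS | VC [3, 9]
  [4] addr=0x93 blk=9 s=1: VC-HIT | VC [3, 11]
  [5] addr=0x93 blk=9 s=1: L1-HIT | VC [3, 11]
  [6] addr=0xb3 blk=11 s=1: VC-HIT | VC [3, 9]
  [7] addr=0x3d blk=3 s=1: VC-HIT | VC [11, 9]
  [8] addr=0xb2 blk=11 s=1: VC-HIT | VC [3, 9]
  [9] addr=0xb9 blk=11 s=1: L1-HIT | VC [3, 9]
  [10] addr=0xb5 blk=11 s=1: L1-HIT | VC [3, 9]
  [11] addr=0x34 blk=3 s=1: VC-HIT | VC [11, 9]
  [12] addr=0xb9 blk=11 s=1: VC-HIT | VC [3, 9]
  [13] addr=0x99 blk=9 s=1: VC-HIT | VC [3, 11]
  [14] addr=0x93 blk=9 s=1: L1-HIT | VC [3, 11]

OUTCOME = L1-HIT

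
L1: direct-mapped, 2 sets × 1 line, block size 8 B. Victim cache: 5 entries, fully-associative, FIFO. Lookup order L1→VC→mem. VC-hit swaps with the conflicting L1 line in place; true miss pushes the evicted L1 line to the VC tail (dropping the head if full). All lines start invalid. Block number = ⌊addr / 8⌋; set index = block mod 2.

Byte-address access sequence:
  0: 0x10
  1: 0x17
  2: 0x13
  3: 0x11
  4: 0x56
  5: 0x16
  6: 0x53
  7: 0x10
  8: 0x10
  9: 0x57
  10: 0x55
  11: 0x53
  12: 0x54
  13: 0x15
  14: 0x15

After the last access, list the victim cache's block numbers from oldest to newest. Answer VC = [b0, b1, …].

0: 0x10 (blk 2, set 0) → MISS  vc=[]
1: 0x17 (blk 2, set 0) → L1-HIT  vc=[]
2: 0x13 (blk 2, set 0) → L1-HIT  vc=[]
3: 0x11 (blk 2, set 0) → L1-HIT  vc=[]
4: 0x56 (blk 10, set 0) → MISS  vc=[2]
5: 0x16 (blk 2, set 0) → VC-HIT  vc=[10]
6: 0x53 (blk 10, set 0) → VC-HIT  vc=[2]
7: 0x10 (blk 2, set 0) → VC-HIT  vc=[10]
8: 0x10 (blk 2, set 0) → L1-HIT  vc=[10]
9: 0x57 (blk 10, set 0) → VC-HIT  vc=[2]
10: 0x55 (blk 10, set 0) → L1-HIT  vc=[2]
11: 0x53 (blk 10, set 0) → L1-HIT  vc=[2]
12: 0x54 (blk 10, set 0) → L1-HIT  vc=[2]
13: 0x15 (blk 2, set 0) → VC-HIT  vc=[10]
14: 0x15 (blk 2, set 0) → L1-HIT  vc=[10]

VC = [10]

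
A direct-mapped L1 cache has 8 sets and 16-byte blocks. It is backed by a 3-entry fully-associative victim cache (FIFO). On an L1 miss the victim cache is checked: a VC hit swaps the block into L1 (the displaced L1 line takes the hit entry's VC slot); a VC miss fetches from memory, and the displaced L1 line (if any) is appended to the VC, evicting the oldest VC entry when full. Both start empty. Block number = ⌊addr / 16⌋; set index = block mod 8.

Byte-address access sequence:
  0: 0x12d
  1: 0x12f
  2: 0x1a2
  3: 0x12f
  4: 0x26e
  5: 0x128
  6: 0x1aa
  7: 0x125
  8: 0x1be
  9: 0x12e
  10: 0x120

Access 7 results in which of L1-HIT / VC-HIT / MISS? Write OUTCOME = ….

OUTCOME = VC-HIT

0: 0x12d (blk 18, set 2) → MISS  vc=[]
1: 0x12f (blk 18, set 2) → L1-HIT  vc=[]
2: 0x1a2 (blk 26, set 2) → MISS  vc=[18]
3: 0x12f (blk 18, set 2) → VC-HIT  vc=[26]
4: 0x26e (blk 38, set 6) → MISS  vc=[26]
5: 0x128 (blk 18, set 2) → L1-HIT  vc=[26]
6: 0x1aa (blk 26, set 2) → VC-HIT  vc=[18]
7: 0x125 (blk 18, set 2) → VC-HIT  vc=[26]
8: 0x1be (blk 27, set 3) → MISS  vc=[26]
9: 0x12e (blk 18, set 2) → L1-HIT  vc=[26]
10: 0x120 (blk 18, set 2) → L1-HIT  vc=[26]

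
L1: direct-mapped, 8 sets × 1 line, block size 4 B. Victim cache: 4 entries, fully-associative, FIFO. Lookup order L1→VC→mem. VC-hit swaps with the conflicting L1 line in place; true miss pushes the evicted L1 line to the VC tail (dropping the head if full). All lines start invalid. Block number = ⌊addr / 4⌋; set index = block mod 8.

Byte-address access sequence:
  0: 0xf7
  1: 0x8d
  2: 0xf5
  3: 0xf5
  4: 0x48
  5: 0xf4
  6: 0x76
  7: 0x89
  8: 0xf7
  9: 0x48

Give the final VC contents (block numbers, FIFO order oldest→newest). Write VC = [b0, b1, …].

#0 0xf7→b61/s5 MISS; vc=[]
#1 0x8d→b35/s3 MISS; vc=[]
#2 0xf5→b61/s5 L1-HIT; vc=[]
#3 0xf5→b61/s5 L1-HIT; vc=[]
#4 0x48→b18/s2 MISS; vc=[]
#5 0xf4→b61/s5 L1-HIT; vc=[]
#6 0x76→b29/s5 MISS; vc=[61]
#7 0x89→b34/s2 MISS; vc=[61,18]
#8 0xf7→b61/s5 VC-HIT; vc=[29,18]
#9 0x48→b18/s2 VC-HIT; vc=[29,34]

VC = [29, 34]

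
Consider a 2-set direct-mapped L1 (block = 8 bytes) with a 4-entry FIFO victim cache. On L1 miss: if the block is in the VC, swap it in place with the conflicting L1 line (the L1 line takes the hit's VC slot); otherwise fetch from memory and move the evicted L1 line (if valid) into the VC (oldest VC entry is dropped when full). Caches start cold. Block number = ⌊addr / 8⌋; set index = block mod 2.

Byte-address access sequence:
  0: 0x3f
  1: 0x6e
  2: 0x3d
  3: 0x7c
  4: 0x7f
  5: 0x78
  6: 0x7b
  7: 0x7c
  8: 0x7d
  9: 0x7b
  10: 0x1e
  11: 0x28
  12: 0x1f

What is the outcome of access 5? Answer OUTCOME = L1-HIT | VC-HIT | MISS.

#0 0x3f→b7/s1 MISS; vc=[]
#1 0x6e→b13/s1 MISS; vc=[7]
#2 0x3d→b7/s1 VC-HIT; vc=[13]
#3 0x7c→b15/s1 MISS; vc=[13,7]
#4 0x7f→b15/s1 L1-HIT; vc=[13,7]
#5 0x78→b15/s1 L1-HIT; vc=[13,7]
#6 0x7b→b15/s1 L1-HIT; vc=[13,7]
#7 0x7c→b15/s1 L1-HIT; vc=[13,7]
#8 0x7d→b15/s1 L1-HIT; vc=[13,7]
#9 0x7b→b15/s1 L1-HIT; vc=[13,7]
#10 0x1e→b3/s1 MISS; vc=[13,7,15]
#11 0x28→b5/s1 MISS; vc=[13,7,15,3]
#12 0x1f→b3/s1 VC-HIT; vc=[13,7,15,5]

OUTCOME = L1-HIT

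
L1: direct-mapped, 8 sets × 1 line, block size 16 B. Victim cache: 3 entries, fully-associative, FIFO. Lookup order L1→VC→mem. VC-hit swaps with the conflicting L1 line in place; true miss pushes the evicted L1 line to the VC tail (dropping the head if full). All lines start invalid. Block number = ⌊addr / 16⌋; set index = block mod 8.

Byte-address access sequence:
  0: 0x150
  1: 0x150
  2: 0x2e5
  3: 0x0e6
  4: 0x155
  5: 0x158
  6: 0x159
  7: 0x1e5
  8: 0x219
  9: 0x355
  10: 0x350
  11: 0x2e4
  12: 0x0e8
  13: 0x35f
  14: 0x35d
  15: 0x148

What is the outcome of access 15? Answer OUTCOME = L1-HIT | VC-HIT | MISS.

OUTCOME = MISS

  [0] addr=0x150 blk=21 s=5: MISS | VC []
  [1] addr=0x150 blk=21 s=5: L1-HIT | VC []
  [2] addr=0x2e5 blk=46 s=6: MISS | VC []
  [3] addr=0xe6 blk=14 s=6: MISS | VC [46]
  [4] addr=0x155 blk=21 s=5: L1-HIT | VC [46]
  [5] addr=0x158 blk=21 s=5: L1-HIT | VC [46]
  [6] addr=0x159 blk=21 s=5: L1-HIT | VC [46]
  [7] addr=0x1e5 blk=30 s=6: MISS | VC [46, 14]
  [8] addr=0x219 blk=33 s=1: MISS | VC [46, 14]
  [9] addr=0x355 blk=53 s=5: MISS | VC [46, 14, 21]
  [10] addr=0x350 blk=53 s=5: L1-HIT | VC [46, 14, 21]
  [11] addr=0x2e4 blk=46 s=6: VC-HIT | VC [30, 14, 21]
  [12] addr=0xe8 blk=14 s=6: VC-HIT | VC [30, 46, 21]
  [13] addr=0x35f blk=53 s=5: L1-HIT | VC [30, 46, 21]
  [14] addr=0x35d blk=53 s=5: L1-HIT | VC [30, 46, 21]
  [15] addr=0x148 blk=20 s=4: MISS | VC [30, 46, 21]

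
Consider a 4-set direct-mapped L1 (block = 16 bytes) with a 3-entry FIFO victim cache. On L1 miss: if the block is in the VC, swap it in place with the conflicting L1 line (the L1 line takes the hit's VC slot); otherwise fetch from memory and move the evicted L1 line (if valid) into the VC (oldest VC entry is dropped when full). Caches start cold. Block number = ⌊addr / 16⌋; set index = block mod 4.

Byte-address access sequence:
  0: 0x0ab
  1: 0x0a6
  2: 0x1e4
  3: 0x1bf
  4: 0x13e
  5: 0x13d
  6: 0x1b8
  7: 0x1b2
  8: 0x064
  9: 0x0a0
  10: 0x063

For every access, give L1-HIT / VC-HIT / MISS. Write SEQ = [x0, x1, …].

SEQ = [MISS, L1-HIT, MISS, MISS, MISS, L1-HIT, VC-HIT, L1-HIT, MISS, VC-HIT, VC-HIT]

  [0] addr=0xab blk=10 s=2: MISS | VC []
  [1] addr=0xa6 blk=10 s=2: L1-HIT | VC []
  [2] addr=0x1e4 blk=30 s=2: MISS | VC [10]
  [3] addr=0x1bf blk=27 s=3: MISS | VC [10]
  [4] addr=0x13e blk=19 s=3: MISS | VC [10, 27]
  [5] addr=0x13d blk=19 s=3: L1-HIT | VC [10, 27]
  [6] addr=0x1b8 blk=27 s=3: VC-HIT | VC [10, 19]
  [7] addr=0x1b2 blk=27 s=3: L1-HIT | VC [10, 19]
  [8] addr=0x64 blk=6 s=2: MISS | VC [10, 19, 30]
  [9] addr=0xa0 blk=10 s=2: VC-HIT | VC [6, 19, 30]
  [10] addr=0x63 blk=6 s=2: VC-HIT | VC [10, 19, 30]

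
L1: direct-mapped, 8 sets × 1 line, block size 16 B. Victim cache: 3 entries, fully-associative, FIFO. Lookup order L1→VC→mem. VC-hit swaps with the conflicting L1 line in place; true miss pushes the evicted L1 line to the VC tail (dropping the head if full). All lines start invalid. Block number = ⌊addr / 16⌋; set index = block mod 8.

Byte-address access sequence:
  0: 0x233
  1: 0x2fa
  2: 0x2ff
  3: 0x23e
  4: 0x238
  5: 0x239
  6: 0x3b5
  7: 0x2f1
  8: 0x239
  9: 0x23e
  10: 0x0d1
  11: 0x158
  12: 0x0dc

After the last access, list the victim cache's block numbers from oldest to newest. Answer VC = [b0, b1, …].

VC = [59, 21]

0: 0x233 (blk 35, set 3) → MISS  vc=[]
1: 0x2fa (blk 47, set 7) → MISS  vc=[]
2: 0x2ff (blk 47, set 7) → L1-HIT  vc=[]
3: 0x23e (blk 35, set 3) → L1-HIT  vc=[]
4: 0x238 (blk 35, set 3) → L1-HIT  vc=[]
5: 0x239 (blk 35, set 3) → L1-HIT  vc=[]
6: 0x3b5 (blk 59, set 3) → MISS  vc=[35]
7: 0x2f1 (blk 47, set 7) → L1-HIT  vc=[35]
8: 0x239 (blk 35, set 3) → VC-HIT  vc=[59]
9: 0x23e (blk 35, set 3) → L1-HIT  vc=[59]
10: 0xd1 (blk 13, set 5) → MISS  vc=[59]
11: 0x158 (blk 21, set 5) → MISS  vc=[59, 13]
12: 0xdc (blk 13, set 5) → VC-HIT  vc=[59, 21]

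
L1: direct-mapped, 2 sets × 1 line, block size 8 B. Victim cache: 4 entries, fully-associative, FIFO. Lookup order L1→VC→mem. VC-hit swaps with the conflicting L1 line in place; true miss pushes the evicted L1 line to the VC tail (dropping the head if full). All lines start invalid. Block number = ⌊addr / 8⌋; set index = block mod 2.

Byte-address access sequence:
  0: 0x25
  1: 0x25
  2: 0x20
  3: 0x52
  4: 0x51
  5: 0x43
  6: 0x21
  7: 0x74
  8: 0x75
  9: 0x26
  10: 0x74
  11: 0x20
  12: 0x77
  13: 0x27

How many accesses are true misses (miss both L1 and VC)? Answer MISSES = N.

#0 0x25→b4/s0 MISS; vc=[]
#1 0x25→b4/s0 L1-HIT; vc=[]
#2 0x20→b4/s0 L1-HIT; vc=[]
#3 0x52→b10/s0 MISS; vc=[4]
#4 0x51→b10/s0 L1-HIT; vc=[4]
#5 0x43→b8/s0 MISS; vc=[4,10]
#6 0x21→b4/s0 VC-HIT; vc=[8,10]
#7 0x74→b14/s0 MISS; vc=[8,10,4]
#8 0x75→b14/s0 L1-HIT; vc=[8,10,4]
#9 0x26→b4/s0 VC-HIT; vc=[8,10,14]
#10 0x74→b14/s0 VC-HIT; vc=[8,10,4]
#11 0x20→b4/s0 VC-HIT; vc=[8,10,14]
#12 0x77→b14/s0 VC-HIT; vc=[8,10,4]
#13 0x27→b4/s0 VC-HIT; vc=[8,10,14]

MISSES = 4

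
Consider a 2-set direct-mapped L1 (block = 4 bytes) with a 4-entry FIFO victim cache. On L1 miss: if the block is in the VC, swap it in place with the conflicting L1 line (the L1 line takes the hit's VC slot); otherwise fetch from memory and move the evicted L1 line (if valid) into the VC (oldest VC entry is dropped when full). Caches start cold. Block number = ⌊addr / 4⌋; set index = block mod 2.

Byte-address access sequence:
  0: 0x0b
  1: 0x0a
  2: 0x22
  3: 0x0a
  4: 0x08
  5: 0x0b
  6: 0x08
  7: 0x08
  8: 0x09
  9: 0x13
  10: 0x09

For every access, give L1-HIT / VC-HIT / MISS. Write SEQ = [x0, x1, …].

#0 0xb→b2/s0 MISS; vc=[]
#1 0xa→b2/s0 L1-HIT; vc=[]
#2 0x22→b8/s0 MISS; vc=[2]
#3 0xa→b2/s0 VC-HIT; vc=[8]
#4 0x8→b2/s0 L1-HIT; vc=[8]
#5 0xb→b2/s0 L1-HIT; vc=[8]
#6 0x8→b2/s0 L1-HIT; vc=[8]
#7 0x8→b2/s0 L1-HIT; vc=[8]
#8 0x9→b2/s0 L1-HIT; vc=[8]
#9 0x13→b4/s0 MISS; vc=[8,2]
#10 0x9→b2/s0 VC-HIT; vc=[8,4]

SEQ = [MISS, L1-HIT, MISS, VC-HIT, L1-HIT, L1-HIT, L1-HIT, L1-HIT, L1-HIT, MISS, VC-HIT]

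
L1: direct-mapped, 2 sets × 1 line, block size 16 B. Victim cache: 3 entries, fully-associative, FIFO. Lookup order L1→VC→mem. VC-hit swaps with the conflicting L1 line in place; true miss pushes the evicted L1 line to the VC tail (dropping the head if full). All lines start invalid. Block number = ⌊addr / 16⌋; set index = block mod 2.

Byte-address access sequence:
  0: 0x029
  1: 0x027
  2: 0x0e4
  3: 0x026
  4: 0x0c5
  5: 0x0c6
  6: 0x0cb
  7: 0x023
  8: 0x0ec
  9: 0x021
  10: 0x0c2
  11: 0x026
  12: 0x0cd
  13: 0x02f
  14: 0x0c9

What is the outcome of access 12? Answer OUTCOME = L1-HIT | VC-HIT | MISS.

#0 0x29→b2/s0 MISS; vc=[]
#1 0x27→b2/s0 L1-HIT; vc=[]
#2 0xe4→b14/s0 MISS; vc=[2]
#3 0x26→b2/s0 VC-HIT; vc=[14]
#4 0xc5→b12/s0 MISS; vc=[14,2]
#5 0xc6→b12/s0 L1-HIT; vc=[14,2]
#6 0xcb→b12/s0 L1-HIT; vc=[14,2]
#7 0x23→b2/s0 VC-HIT; vc=[14,12]
#8 0xec→b14/s0 VC-HIT; vc=[2,12]
#9 0x21→b2/s0 VC-HIT; vc=[14,12]
#10 0xc2→b12/s0 VC-HIT; vc=[14,2]
#11 0x26→b2/s0 VC-HIT; vc=[14,12]
#12 0xcd→b12/s0 VC-HIT; vc=[14,2]
#13 0x2f→b2/s0 VC-HIT; vc=[14,12]
#14 0xc9→b12/s0 VC-HIT; vc=[14,2]

OUTCOME = VC-HIT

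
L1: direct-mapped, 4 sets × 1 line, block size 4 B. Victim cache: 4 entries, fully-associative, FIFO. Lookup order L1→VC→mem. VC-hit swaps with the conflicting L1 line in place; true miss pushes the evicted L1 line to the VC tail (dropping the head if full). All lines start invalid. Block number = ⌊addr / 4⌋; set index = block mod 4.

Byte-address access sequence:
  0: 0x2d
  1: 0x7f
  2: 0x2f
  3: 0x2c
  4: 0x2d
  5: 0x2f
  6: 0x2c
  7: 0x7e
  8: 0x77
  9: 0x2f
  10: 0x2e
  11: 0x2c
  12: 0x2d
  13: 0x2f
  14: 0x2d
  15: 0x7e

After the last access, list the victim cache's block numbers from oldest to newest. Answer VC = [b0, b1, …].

  [0] addr=0x2d blk=11 s=3: MISS | VC []
  [1] addr=0x7f blk=31 s=3: MISS | VC [11]
  [2] addr=0x2f blk=11 s=3: VC-HIT | VC [31]
  [3] addr=0x2c blk=11 s=3: L1-HIT | VC [31]
  [4] addr=0x2d blk=11 s=3: L1-HIT | VC [31]
  [5] addr=0x2f blk=11 s=3: L1-HIT | VC [31]
  [6] addr=0x2c blk=11 s=3: L1-HIT | VC [31]
  [7] addr=0x7e blk=31 s=3: VC-HIT | VC [11]
  [8] addr=0x77 blk=29 s=1: MISS | VC [11]
  [9] addr=0x2f blk=11 s=3: VC-HIT | VC [31]
  [10] addr=0x2e blk=11 s=3: L1-HIT | VC [31]
  [11] addr=0x2c blk=11 s=3: L1-HIT | VC [31]
  [12] addr=0x2d blk=11 s=3: L1-HIT | VC [31]
  [13] addr=0x2f blk=11 s=3: L1-HIT | VC [31]
  [14] addr=0x2d blk=11 s=3: L1-HIT | VC [31]
  [15] addr=0x7e blk=31 s=3: VC-HIT | VC [11]

VC = [11]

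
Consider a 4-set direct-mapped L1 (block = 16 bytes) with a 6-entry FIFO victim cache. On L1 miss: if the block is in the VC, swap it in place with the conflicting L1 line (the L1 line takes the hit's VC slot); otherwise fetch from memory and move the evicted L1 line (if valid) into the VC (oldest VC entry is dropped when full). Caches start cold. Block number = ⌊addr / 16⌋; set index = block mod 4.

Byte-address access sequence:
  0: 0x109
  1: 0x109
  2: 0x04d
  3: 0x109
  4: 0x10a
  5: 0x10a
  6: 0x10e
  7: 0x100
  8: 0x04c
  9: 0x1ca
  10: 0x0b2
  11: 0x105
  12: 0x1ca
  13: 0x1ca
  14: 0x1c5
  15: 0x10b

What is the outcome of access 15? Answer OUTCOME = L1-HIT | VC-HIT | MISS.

OUTCOME = VC-HIT

0: 0x109 (blk 16, set 0) → MISS  vc=[]
1: 0x109 (blk 16, set 0) → L1-HIT  vc=[]
2: 0x4d (blk 4, set 0) → MISS  vc=[16]
3: 0x109 (blk 16, set 0) → VC-HIT  vc=[4]
4: 0x10a (blk 16, set 0) → L1-HIT  vc=[4]
5: 0x10a (blk 16, set 0) → L1-HIT  vc=[4]
6: 0x10e (blk 16, set 0) → L1-HIT  vc=[4]
7: 0x100 (blk 16, set 0) → L1-HIT  vc=[4]
8: 0x4c (blk 4, set 0) → VC-HIT  vc=[16]
9: 0x1ca (blk 28, set 0) → MISS  vc=[16, 4]
10: 0xb2 (blk 11, set 3) → MISS  vc=[16, 4]
11: 0x105 (blk 16, set 0) → VC-HIT  vc=[28, 4]
12: 0x1ca (blk 28, set 0) → VC-HIT  vc=[16, 4]
13: 0x1ca (blk 28, set 0) → L1-HIT  vc=[16, 4]
14: 0x1c5 (blk 28, set 0) → L1-HIT  vc=[16, 4]
15: 0x10b (blk 16, set 0) → VC-HIT  vc=[28, 4]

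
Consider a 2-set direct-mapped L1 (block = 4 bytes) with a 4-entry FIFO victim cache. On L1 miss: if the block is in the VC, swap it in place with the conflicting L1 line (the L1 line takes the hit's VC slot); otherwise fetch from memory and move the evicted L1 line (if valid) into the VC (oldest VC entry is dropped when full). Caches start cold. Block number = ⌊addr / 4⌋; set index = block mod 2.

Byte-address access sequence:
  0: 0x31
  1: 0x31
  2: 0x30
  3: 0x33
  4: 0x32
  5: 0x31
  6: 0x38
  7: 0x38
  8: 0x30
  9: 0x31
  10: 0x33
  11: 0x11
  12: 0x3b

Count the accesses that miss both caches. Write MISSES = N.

MISSES = 3

0: 0x31 (blk 12, set 0) → MISS  vc=[]
1: 0x31 (blk 12, set 0) → L1-HIT  vc=[]
2: 0x30 (blk 12, set 0) → L1-HIT  vc=[]
3: 0x33 (blk 12, set 0) → L1-HIT  vc=[]
4: 0x32 (blk 12, set 0) → L1-HIT  vc=[]
5: 0x31 (blk 12, set 0) → L1-HIT  vc=[]
6: 0x38 (blk 14, set 0) → MISS  vc=[12]
7: 0x38 (blk 14, set 0) → L1-HIT  vc=[12]
8: 0x30 (blk 12, set 0) → VC-HIT  vc=[14]
9: 0x31 (blk 12, set 0) → L1-HIT  vc=[14]
10: 0x33 (blk 12, set 0) → L1-HIT  vc=[14]
11: 0x11 (blk 4, set 0) → MISS  vc=[14, 12]
12: 0x3b (blk 14, set 0) → VC-HIT  vc=[4, 12]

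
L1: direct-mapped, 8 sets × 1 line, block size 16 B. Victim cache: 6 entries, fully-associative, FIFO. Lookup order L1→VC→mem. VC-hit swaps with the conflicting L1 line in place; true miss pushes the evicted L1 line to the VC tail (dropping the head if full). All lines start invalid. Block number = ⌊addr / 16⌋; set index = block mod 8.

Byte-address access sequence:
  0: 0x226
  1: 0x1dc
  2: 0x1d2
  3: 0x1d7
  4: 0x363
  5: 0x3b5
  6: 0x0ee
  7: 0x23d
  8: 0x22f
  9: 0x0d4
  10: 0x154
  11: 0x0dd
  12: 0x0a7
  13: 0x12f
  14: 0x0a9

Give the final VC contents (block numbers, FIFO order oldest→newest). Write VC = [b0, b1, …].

VC = [54, 59, 29, 21, 34, 18]

0: 0x226 (blk 34, set 2) → MISS  vc=[]
1: 0x1dc (blk 29, set 5) → MISS  vc=[]
2: 0x1d2 (blk 29, set 5) → L1-HIT  vc=[]
3: 0x1d7 (blk 29, set 5) → L1-HIT  vc=[]
4: 0x363 (blk 54, set 6) → MISS  vc=[]
5: 0x3b5 (blk 59, set 3) → MISS  vc=[]
6: 0xee (blk 14, set 6) → MISS  vc=[54]
7: 0x23d (blk 35, set 3) → MISS  vc=[54, 59]
8: 0x22f (blk 34, set 2) → L1-HIT  vc=[54, 59]
9: 0xd4 (blk 13, set 5) → MISS  vc=[54, 59, 29]
10: 0x154 (blk 21, set 5) → MISS  vc=[54, 59, 29, 13]
11: 0xdd (blk 13, set 5) → VC-HIT  vc=[54, 59, 29, 21]
12: 0xa7 (blk 10, set 2) → MISS  vc=[54, 59, 29, 21, 34]
13: 0x12f (blk 18, set 2) → MISS  vc=[54, 59, 29, 21, 34, 10]
14: 0xa9 (blk 10, set 2) → VC-HIT  vc=[54, 59, 29, 21, 34, 18]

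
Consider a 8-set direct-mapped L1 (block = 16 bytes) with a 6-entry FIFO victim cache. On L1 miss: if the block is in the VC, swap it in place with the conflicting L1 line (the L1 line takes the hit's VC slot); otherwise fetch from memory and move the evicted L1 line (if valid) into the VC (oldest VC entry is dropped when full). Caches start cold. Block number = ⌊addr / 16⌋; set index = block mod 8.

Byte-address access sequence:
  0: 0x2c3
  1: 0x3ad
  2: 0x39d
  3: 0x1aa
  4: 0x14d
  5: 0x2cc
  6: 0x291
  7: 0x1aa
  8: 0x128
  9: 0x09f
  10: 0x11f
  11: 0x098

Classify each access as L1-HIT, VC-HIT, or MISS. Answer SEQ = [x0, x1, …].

#0 0x2c3→b44/s4 MISS; vc=[]
#1 0x3ad→b58/s2 MISS; vc=[]
#2 0x39d→b57/s1 MISS; vc=[]
#3 0x1aa→b26/s2 MISS; vc=[58]
#4 0x14d→b20/s4 MISS; vc=[58,44]
#5 0x2cc→b44/s4 VC-HIT; vc=[58,20]
#6 0x291→b41/s1 MISS; vc=[58,20,57]
#7 0x1aa→b26/s2 L1-HIT; vc=[58,20,57]
#8 0x128→b18/s2 MISS; vc=[58,20,57,26]
#9 0x9f→b9/s1 MISS; vc=[58,20,57,26,41]
#10 0x11f→b17/s1 MISS; vc=[58,20,57,26,41,9]
#11 0x98→b9/s1 VC-HIT; vc=[58,20,57,26,41,17]

SEQ = [MISS, MISS, MISS, MISS, MISS, VC-HIT, MISS, L1-HIT, MISS, MISS, MISS, VC-HIT]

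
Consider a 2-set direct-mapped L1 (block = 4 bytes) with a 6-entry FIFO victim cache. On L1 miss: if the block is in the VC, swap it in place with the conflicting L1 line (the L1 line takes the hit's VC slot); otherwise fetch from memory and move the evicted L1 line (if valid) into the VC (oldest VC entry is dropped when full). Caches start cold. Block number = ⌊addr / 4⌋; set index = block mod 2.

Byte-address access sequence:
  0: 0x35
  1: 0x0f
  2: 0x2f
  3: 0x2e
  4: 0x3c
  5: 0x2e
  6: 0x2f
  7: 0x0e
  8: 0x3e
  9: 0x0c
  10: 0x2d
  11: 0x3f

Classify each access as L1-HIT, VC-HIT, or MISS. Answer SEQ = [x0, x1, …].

SEQ = [MISS, MISS, MISS, L1-HIT, MISS, VC-HIT, L1-HIT, VC-HIT, VC-HIT, VC-HIT, VC-HIT, VC-HIT]

#0 0x35→b13/s1 MISS; vc=[]
#1 0xf→b3/s1 MISS; vc=[13]
#2 0x2f→b11/s1 MISS; vc=[13,3]
#3 0x2e→b11/s1 L1-HIT; vc=[13,3]
#4 0x3c→b15/s1 MISS; vc=[13,3,11]
#5 0x2e→b11/s1 VC-HIT; vc=[13,3,15]
#6 0x2f→b11/s1 L1-HIT; vc=[13,3,15]
#7 0xe→b3/s1 VC-HIT; vc=[13,11,15]
#8 0x3e→b15/s1 VC-HIT; vc=[13,11,3]
#9 0xc→b3/s1 VC-HIT; vc=[13,11,15]
#10 0x2d→b11/s1 VC-HIT; vc=[13,3,15]
#11 0x3f→b15/s1 VC-HIT; vc=[13,3,11]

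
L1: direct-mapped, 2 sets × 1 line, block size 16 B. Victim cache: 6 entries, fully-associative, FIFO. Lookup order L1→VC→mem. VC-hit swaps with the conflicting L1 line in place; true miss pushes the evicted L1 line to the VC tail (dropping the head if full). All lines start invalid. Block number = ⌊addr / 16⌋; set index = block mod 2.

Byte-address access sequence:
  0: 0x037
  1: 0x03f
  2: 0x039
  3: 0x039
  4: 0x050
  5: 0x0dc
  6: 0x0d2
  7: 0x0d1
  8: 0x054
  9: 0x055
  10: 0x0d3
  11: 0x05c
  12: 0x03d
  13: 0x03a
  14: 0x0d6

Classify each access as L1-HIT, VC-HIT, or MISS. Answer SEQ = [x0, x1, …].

SEQ = [MISS, L1-HIT, L1-HIT, L1-HIT, MISS, MISS, L1-HIT, L1-HIT, VC-HIT, L1-HIT, VC-HIT, VC-HIT, VC-HIT, L1-HIT, VC-HIT]

  [0] addr=0x37 blk=3 s=1: MISS | VC []
  [1] addr=0x3f blk=3 s=1: L1-HIT | VC []
  [2] addr=0x39 blk=3 s=1: L1-HIT | VC []
  [3] addr=0x39 blk=3 s=1: L1-HIT | VC []
  [4] addr=0x50 blk=5 s=1: MISS | VC [3]
  [5] addr=0xdc blk=13 s=1: MISS | VC [3, 5]
  [6] addr=0xd2 blk=13 s=1: L1-HIT | VC [3, 5]
  [7] addr=0xd1 blk=13 s=1: L1-HIT | VC [3, 5]
  [8] addr=0x54 blk=5 s=1: VC-HIT | VC [3, 13]
  [9] addr=0x55 blk=5 s=1: L1-HIT | VC [3, 13]
  [10] addr=0xd3 blk=13 s=1: VC-HIT | VC [3, 5]
  [11] addr=0x5c blk=5 s=1: VC-HIT | VC [3, 13]
  [12] addr=0x3d blk=3 s=1: VC-HIT | VC [5, 13]
  [13] addr=0x3a blk=3 s=1: L1-HIT | VC [5, 13]
  [14] addr=0xd6 blk=13 s=1: VC-HIT | VC [5, 3]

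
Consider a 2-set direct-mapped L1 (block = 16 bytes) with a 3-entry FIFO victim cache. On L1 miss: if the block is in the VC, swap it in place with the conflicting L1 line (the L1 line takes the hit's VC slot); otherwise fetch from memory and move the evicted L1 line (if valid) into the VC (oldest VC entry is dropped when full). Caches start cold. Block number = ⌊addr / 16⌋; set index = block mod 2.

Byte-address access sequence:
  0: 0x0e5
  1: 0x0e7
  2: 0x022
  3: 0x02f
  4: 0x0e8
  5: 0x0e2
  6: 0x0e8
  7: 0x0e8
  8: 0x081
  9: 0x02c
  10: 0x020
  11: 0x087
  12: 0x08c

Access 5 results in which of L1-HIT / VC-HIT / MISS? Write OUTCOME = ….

OUTCOME = L1-HIT

#0 0xe5→b14/s0 MISS; vc=[]
#1 0xe7→b14/s0 L1-HIT; vc=[]
#2 0x22→b2/s0 MISS; vc=[14]
#3 0x2f→b2/s0 L1-HIT; vc=[14]
#4 0xe8→b14/s0 VC-HIT; vc=[2]
#5 0xe2→b14/s0 L1-HIT; vc=[2]
#6 0xe8→b14/s0 L1-HIT; vc=[2]
#7 0xe8→b14/s0 L1-HIT; vc=[2]
#8 0x81→b8/s0 MISS; vc=[2,14]
#9 0x2c→b2/s0 VC-HIT; vc=[8,14]
#10 0x20→b2/s0 L1-HIT; vc=[8,14]
#11 0x87→b8/s0 VC-HIT; vc=[2,14]
#12 0x8c→b8/s0 L1-HIT; vc=[2,14]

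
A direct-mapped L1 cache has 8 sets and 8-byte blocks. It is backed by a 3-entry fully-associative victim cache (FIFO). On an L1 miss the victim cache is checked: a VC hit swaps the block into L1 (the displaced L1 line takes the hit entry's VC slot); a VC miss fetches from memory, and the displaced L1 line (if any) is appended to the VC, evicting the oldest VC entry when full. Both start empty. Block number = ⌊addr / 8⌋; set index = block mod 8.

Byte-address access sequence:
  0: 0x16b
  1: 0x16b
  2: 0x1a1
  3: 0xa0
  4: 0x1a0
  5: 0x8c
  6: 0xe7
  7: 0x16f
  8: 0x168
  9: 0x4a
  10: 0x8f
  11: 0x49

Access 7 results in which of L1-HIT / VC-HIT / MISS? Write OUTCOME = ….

0: 0x16b (blk 45, set 5) → MISS  vc=[]
1: 0x16b (blk 45, set 5) → L1-HIT  vc=[]
2: 0x1a1 (blk 52, set 4) → MISS  vc=[]
3: 0xa0 (blk 20, set 4) → MISS  vc=[52]
4: 0x1a0 (blk 52, set 4) → VC-HIT  vc=[20]
5: 0x8c (blk 17, set 1) → MISS  vc=[20]
6: 0xe7 (blk 28, set 4) → MISS  vc=[20, 52]
7: 0x16f (blk 45, set 5) → L1-HIT  vc=[20, 52]
8: 0x168 (blk 45, set 5) → L1-HIT  vc=[20, 52]
9: 0x4a (blk 9, set 1) → MISS  vc=[20, 52, 17]
10: 0x8f (blk 17, set 1) → VC-HIT  vc=[20, 52, 9]
11: 0x49 (blk 9, set 1) → VC-HIT  vc=[20, 52, 17]

OUTCOME = L1-HIT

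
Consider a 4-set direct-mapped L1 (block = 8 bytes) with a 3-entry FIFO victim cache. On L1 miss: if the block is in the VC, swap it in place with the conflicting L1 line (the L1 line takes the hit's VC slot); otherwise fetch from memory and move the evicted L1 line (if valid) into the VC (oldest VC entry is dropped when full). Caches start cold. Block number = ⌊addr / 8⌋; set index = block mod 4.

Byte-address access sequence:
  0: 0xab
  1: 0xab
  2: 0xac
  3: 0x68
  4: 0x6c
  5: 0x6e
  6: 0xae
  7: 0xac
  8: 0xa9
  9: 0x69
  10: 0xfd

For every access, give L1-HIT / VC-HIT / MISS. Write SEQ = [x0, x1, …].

#0 0xab→b21/s1 MISS; vc=[]
#1 0xab→b21/s1 L1-HIT; vc=[]
#2 0xac→b21/s1 L1-HIT; vc=[]
#3 0x68→b13/s1 MISS; vc=[21]
#4 0x6c→b13/s1 L1-HIT; vc=[21]
#5 0x6e→b13/s1 L1-HIT; vc=[21]
#6 0xae→b21/s1 VC-HIT; vc=[13]
#7 0xac→b21/s1 L1-HIT; vc=[13]
#8 0xa9→b21/s1 L1-HIT; vc=[13]
#9 0x69→b13/s1 VC-HIT; vc=[21]
#10 0xfd→b31/s3 MISS; vc=[21]

SEQ = [MISS, L1-HIT, L1-HIT, MISS, L1-HIT, L1-HIT, VC-HIT, L1-HIT, L1-HIT, VC-HIT, MISS]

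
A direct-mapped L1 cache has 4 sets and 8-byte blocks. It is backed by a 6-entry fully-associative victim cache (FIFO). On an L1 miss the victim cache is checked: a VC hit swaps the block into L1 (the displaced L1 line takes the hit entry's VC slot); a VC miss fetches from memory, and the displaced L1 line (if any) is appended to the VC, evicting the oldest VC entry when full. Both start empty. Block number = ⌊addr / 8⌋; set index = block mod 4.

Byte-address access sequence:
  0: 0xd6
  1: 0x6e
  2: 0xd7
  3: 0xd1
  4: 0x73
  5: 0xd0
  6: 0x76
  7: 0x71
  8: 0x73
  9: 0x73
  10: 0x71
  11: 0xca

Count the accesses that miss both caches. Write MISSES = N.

MISSES = 4

  [0] addr=0xd6 blk=26 s=2: MISS | VC []
  [1] addr=0x6e blk=13 s=1: MISS | VC []
  [2] addr=0xd7 blk=26 s=2: L1-HIT | VC []
  [3] addr=0xd1 blk=26 s=2: L1-HIT | VC []
  [4] addr=0x73 blk=14 s=2: MISS | VC [26]
  [5] addr=0xd0 blk=26 s=2: VC-HIT | VC [14]
  [6] addr=0x76 blk=14 s=2: VC-HIT | VC [26]
  [7] addr=0x71 blk=14 s=2: L1-HIT | VC [26]
  [8] addr=0x73 blk=14 s=2: L1-HIT | VC [26]
  [9] addr=0x73 blk=14 s=2: L1-HIT | VC [26]
  [10] addr=0x71 blk=14 s=2: L1-HIT | VC [26]
  [11] addr=0xca blk=25 s=1: MISS | VC [26, 13]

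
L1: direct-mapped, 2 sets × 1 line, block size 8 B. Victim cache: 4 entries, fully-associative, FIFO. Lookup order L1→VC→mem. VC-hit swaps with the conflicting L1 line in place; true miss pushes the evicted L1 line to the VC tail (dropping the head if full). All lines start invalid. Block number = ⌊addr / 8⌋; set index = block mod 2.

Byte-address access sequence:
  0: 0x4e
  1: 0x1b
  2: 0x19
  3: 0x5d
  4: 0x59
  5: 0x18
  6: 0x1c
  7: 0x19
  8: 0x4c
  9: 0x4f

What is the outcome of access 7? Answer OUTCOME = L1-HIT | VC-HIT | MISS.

0: 0x4e (blk 9, set 1) → MISS  vc=[]
1: 0x1b (blk 3, set 1) → MISS  vc=[9]
2: 0x19 (blk 3, set 1) → L1-HIT  vc=[9]
3: 0x5d (blk 11, set 1) → MISS  vc=[9, 3]
4: 0x59 (blk 11, set 1) → L1-HIT  vc=[9, 3]
5: 0x18 (blk 3, set 1) → VC-HIT  vc=[9, 11]
6: 0x1c (blk 3, set 1) → L1-HIT  vc=[9, 11]
7: 0x19 (blk 3, set 1) → L1-HIT  vc=[9, 11]
8: 0x4c (blk 9, set 1) → VC-HIT  vc=[3, 11]
9: 0x4f (blk 9, set 1) → L1-HIT  vc=[3, 11]

OUTCOME = L1-HIT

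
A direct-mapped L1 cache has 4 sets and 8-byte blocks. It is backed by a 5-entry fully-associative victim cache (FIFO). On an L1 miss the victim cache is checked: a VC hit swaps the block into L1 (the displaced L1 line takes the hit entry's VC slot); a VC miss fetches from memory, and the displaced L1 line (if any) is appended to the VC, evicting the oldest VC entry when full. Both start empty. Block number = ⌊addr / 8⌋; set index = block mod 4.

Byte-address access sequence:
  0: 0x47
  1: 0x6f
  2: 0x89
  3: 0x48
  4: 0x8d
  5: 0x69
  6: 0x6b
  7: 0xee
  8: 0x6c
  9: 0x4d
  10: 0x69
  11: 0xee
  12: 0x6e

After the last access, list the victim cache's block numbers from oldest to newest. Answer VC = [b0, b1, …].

0: 0x47 (blk 8, set 0) → MISS  vc=[]
1: 0x6f (blk 13, set 1) → MISS  vc=[]
2: 0x89 (blk 17, set 1) → MISS  vc=[13]
3: 0x48 (blk 9, set 1) → MISS  vc=[13, 17]
4: 0x8d (blk 17, set 1) → VC-HIT  vc=[13, 9]
5: 0x69 (blk 13, set 1) → VC-HIT  vc=[17, 9]
6: 0x6b (blk 13, set 1) → L1-HIT  vc=[17, 9]
7: 0xee (blk 29, set 1) → MISS  vc=[17, 9, 13]
8: 0x6c (blk 13, set 1) → VC-HIT  vc=[17, 9, 29]
9: 0x4d (blk 9, set 1) → VC-HIT  vc=[17, 13, 29]
10: 0x69 (blk 13, set 1) → VC-HIT  vc=[17, 9, 29]
11: 0xee (blk 29, set 1) → VC-HIT  vc=[17, 9, 13]
12: 0x6e (blk 13, set 1) → VC-HIT  vc=[17, 9, 29]

VC = [17, 9, 29]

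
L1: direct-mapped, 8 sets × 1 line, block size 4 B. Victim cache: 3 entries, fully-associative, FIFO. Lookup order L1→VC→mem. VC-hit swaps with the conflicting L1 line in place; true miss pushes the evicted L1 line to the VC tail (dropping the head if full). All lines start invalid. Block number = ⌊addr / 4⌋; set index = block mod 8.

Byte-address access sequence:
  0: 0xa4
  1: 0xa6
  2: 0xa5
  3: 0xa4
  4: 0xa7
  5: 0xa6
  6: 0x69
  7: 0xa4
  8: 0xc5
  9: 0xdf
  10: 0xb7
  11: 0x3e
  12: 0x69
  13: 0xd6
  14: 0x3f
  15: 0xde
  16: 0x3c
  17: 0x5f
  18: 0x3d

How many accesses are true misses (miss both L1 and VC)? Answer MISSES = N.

MISSES = 8

  [0] addr=0xa4 blk=41 s=1: MISS | VC []
  [1] addr=0xa6 blk=41 s=1: L1-HIT | VC []
  [2] addr=0xa5 blk=41 s=1: L1-HIT | VC []
  [3] addr=0xa4 blk=41 s=1: L1-HIT | VC []
  [4] addr=0xa7 blk=41 s=1: L1-HIT | VC []
  [5] addr=0xa6 blk=41 s=1: L1-HIT | VC []
  [6] addr=0x69 blk=26 s=2: MISS | VC []
  [7] addr=0xa4 blk=41 s=1: L1-HIT | VC []
  [8] addr=0xc5 blk=49 s=1: MISS | VC [41]
  [9] addr=0xdf blk=55 s=7: MISS | VC [41]
  [10] addr=0xb7 blk=45 s=5: MISS | VC [41]
  [11] addr=0x3e blk=15 s=7: MISS | VC [41, 55]
  [12] addr=0x69 blk=26 s=2: L1-HIT | VC [41, 55]
  [13] addr=0xd6 blk=53 s=5: MISS | VC [41, 55, 45]
  [14] addr=0x3f blk=15 s=7: L1-HIT | VC [41, 55, 45]
  [15] addr=0xde blk=55 s=7: VC-HIT | VC [41, 15, 45]
  [16] addr=0x3c blk=15 s=7: VC-HIT | VC [41, 55, 45]
  [17] addr=0x5f blk=23 s=7: MISS | VC [55, 45, 15]
  [18] addr=0x3d blk=15 s=7: VC-HIT | VC [55, 45, 23]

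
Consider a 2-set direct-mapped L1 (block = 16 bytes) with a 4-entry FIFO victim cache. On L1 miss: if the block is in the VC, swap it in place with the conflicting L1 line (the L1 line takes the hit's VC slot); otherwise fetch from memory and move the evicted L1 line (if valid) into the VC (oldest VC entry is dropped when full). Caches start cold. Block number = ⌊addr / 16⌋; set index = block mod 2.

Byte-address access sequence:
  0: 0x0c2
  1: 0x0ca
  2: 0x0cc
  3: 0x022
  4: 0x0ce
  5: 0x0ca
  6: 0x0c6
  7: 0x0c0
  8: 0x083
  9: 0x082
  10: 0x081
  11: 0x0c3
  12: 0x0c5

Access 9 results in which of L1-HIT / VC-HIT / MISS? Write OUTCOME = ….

OUTCOME = L1-HIT

0: 0xc2 (blk 12, set 0) → MISS  vc=[]
1: 0xca (blk 12, set 0) → L1-HIT  vc=[]
2: 0xcc (blk 12, set 0) → L1-HIT  vc=[]
3: 0x22 (blk 2, set 0) → MISS  vc=[12]
4: 0xce (blk 12, set 0) → VC-HIT  vc=[2]
5: 0xca (blk 12, set 0) → L1-HIT  vc=[2]
6: 0xc6 (blk 12, set 0) → L1-HIT  vc=[2]
7: 0xc0 (blk 12, set 0) → L1-HIT  vc=[2]
8: 0x83 (blk 8, set 0) → MISS  vc=[2, 12]
9: 0x82 (blk 8, set 0) → L1-HIT  vc=[2, 12]
10: 0x81 (blk 8, set 0) → L1-HIT  vc=[2, 12]
11: 0xc3 (blk 12, set 0) → VC-HIT  vc=[2, 8]
12: 0xc5 (blk 12, set 0) → L1-HIT  vc=[2, 8]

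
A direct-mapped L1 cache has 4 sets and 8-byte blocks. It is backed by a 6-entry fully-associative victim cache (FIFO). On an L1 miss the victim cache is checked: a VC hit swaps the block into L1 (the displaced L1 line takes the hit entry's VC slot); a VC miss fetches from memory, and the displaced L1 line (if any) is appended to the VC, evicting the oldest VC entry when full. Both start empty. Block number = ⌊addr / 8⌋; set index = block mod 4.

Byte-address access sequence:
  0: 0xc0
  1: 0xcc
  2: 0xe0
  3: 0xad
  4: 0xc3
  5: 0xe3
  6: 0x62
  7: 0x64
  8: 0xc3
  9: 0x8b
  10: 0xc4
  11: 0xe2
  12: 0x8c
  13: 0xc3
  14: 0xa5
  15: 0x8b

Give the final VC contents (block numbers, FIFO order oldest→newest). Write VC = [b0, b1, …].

VC = [12, 25, 28, 21, 24]

#0 0xc0→b24/s0 MISS; vc=[]
#1 0xcc→b25/s1 MISS; vc=[]
#2 0xe0→b28/s0 MISS; vc=[24]
#3 0xad→b21/s1 MISS; vc=[24,25]
#4 0xc3→b24/s0 VC-HIT; vc=[28,25]
#5 0xe3→b28/s0 VC-HIT; vc=[24,25]
#6 0x62→b12/s0 MISS; vc=[24,25,28]
#7 0x64→b12/s0 L1-HIT; vc=[24,25,28]
#8 0xc3→b24/s0 VC-HIT; vc=[12,25,28]
#9 0x8b→b17/s1 MISS; vc=[12,25,28,21]
#10 0xc4→b24/s0 L1-HIT; vc=[12,25,28,21]
#11 0xe2→b28/s0 VC-HIT; vc=[12,25,24,21]
#12 0x8c→b17/s1 L1-HIT; vc=[12,25,24,21]
#13 0xc3→b24/s0 VC-HIT; vc=[12,25,28,21]
#14 0xa5→b20/s0 MISS; vc=[12,25,28,21,24]
#15 0x8b→b17/s1 L1-HIT; vc=[12,25,28,21,24]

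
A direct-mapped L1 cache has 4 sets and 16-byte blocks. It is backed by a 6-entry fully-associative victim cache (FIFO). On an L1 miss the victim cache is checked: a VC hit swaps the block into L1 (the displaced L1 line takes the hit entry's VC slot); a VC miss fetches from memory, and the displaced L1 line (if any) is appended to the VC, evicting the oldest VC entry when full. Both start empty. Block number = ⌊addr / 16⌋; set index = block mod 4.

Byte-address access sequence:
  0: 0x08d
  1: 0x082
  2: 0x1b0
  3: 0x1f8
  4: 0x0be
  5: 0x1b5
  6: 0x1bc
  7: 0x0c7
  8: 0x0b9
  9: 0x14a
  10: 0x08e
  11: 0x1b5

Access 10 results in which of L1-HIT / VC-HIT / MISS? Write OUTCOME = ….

OUTCOME = VC-HIT

#0 0x8d→b8/s0 MISS; vc=[]
#1 0x82→b8/s0 L1-HIT; vc=[]
#2 0x1b0→b27/s3 MISS; vc=[]
#3 0x1f8→b31/s3 MISS; vc=[27]
#4 0xbe→b11/s3 MISS; vc=[27,31]
#5 0x1b5→b27/s3 VC-HIT; vc=[11,31]
#6 0x1bc→b27/s3 L1-HIT; vc=[11,31]
#7 0xc7→b12/s0 MISS; vc=[11,31,8]
#8 0xb9→b11/s3 VC-HIT; vc=[27,31,8]
#9 0x14a→b20/s0 MISS; vc=[27,31,8,12]
#10 0x8e→b8/s0 VC-HIT; vc=[27,31,20,12]
#11 0x1b5→b27/s3 VC-HIT; vc=[11,31,20,12]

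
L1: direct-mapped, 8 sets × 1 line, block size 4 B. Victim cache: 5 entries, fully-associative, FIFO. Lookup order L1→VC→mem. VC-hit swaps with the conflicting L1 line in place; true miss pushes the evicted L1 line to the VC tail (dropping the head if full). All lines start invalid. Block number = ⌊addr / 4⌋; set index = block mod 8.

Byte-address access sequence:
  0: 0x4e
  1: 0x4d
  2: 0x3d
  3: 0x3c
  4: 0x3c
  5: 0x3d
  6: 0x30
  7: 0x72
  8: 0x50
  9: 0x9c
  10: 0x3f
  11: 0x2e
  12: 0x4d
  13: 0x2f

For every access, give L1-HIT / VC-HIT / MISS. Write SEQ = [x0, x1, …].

SEQ = [MISS, L1-HIT, MISS, L1-HIT, L1-HIT, L1-HIT, MISS, MISS, MISS, MISS, VC-HIT, MISS, VC-HIT, VC-HIT]

  [0] addr=0x4e blk=19 s=3: MISS | VC []
  [1] addr=0x4d blk=19 s=3: L1-HIT | VC []
  [2] addr=0x3d blk=15 s=7: MISS | VC []
  [3] addr=0x3c blk=15 s=7: L1-HIT | VC []
  [4] addr=0x3c blk=15 s=7: L1-HIT | VC []
  [5] addr=0x3d blk=15 s=7: L1-HIT | VC []
  [6] addr=0x30 blk=12 s=4: MISS | VC []
  [7] addr=0x72 blk=28 s=4: MISS | VC [12]
  [8] addr=0x50 blk=20 s=4: MISS | VC [12, 28]
  [9] addr=0x9c blk=39 s=7: MISS | VC [12, 28, 15]
  [10] addr=0x3f blk=15 s=7: VC-HIT | VC [12, 28, 39]
  [11] addr=0x2e blk=11 s=3: MISS | VC [12, 28, 39, 19]
  [12] addr=0x4d blk=19 s=3: VC-HIT | VC [12, 28, 39, 11]
  [13] addr=0x2f blk=11 s=3: VC-HIT | VC [12, 28, 39, 19]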